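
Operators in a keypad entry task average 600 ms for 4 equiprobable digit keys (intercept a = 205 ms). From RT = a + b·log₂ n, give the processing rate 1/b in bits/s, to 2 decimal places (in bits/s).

5.06 bits/s

Choice component = 600 − 205 = 395 ms over log₂(4) = 2 bits.
b = 395 / 2 = 197.500 ms/bit, so 1/b = 5.063 bits/s.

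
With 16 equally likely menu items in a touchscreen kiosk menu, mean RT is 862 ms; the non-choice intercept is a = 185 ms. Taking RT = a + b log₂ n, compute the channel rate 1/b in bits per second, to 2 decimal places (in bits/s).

5.91 bits/s

b = (862 − 185)/log₂ 16 = 677/4 = 169.250 ms per bit = 0.16925 s/bit; the reciprocal is 5.908 bits/s.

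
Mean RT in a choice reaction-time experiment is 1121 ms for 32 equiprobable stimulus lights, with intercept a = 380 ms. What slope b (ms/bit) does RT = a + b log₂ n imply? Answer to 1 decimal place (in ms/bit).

148.2 ms/bit

log₂(32) = 5 bits.
b = (RT − a)/log₂ n = (1121 − 380) / 5 = 148.200 ms/bit.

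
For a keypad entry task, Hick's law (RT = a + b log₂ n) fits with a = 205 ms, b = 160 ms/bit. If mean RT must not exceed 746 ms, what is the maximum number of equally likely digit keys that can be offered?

Set 205 + 160·log₂ n ≤ 746 → log₂ n ≤ (746 − 205)/160 = 3.3813.
So n ≤ 2^3.3813 = 10.420; the largest integer n is 10.

10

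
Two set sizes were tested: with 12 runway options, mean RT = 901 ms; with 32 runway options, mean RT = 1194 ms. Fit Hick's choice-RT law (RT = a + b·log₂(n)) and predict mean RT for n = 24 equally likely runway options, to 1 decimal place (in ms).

1108.1 ms

RT is linear in log₂ n, so two points fix the line:
  b = (1194 − 901) / (log₂ 32 − log₂ 12) = 293 / (5 − 3.5850) = 207.062 ms/bit
  a = 901 − 207.062 × 3.5850 = 158.692 ms
Then RT(24) = 158.692 + 207.062 × log₂ 24 = 158.692 + 207.062 × 4.5850 ≈ 1108.062 ms.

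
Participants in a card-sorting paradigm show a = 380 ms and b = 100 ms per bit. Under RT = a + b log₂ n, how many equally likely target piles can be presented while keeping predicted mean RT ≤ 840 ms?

24

Information budget: (840 − 380)/100 = 4.6000 bits, so n ≤ 2^4.6000 = 24.251 → at most 24.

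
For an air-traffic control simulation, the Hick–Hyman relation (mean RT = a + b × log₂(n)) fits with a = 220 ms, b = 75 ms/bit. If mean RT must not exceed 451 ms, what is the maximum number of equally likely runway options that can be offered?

8

Information budget: (451 − 220)/75 = 3.0800 bits, so n ≤ 2^3.0800 = 8.456 → at most 8.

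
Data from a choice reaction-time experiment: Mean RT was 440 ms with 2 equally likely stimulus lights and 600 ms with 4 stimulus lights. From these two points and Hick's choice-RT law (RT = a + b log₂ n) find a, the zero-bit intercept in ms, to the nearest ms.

The slope on a log₂ axis is (600 − 440) / (2 − 1) = 160 ms/bit.
a = RT₁ − b·log₂ n₁ = 440 − 160 × 1 = 280.000 ms.

280 ms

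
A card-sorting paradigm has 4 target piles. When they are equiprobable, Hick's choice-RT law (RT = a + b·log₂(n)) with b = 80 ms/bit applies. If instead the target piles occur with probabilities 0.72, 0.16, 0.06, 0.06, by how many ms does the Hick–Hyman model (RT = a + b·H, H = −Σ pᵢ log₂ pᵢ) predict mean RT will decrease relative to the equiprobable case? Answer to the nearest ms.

60 ms

Equiprobable entropy H₀ = log₂ 4 = 2.0000 bits.
Skewed entropy H = −Σ pᵢ log₂ pᵢ = 1.2513 bits.
ΔRT = b·(H₀ − H) = 80 × 0.7487 = 59.89 ms.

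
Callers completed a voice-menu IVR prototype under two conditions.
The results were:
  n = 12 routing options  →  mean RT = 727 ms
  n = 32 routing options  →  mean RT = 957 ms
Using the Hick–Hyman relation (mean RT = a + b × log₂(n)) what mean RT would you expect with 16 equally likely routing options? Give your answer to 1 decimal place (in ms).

Solve the two-equation system in a and b:
  b = (957 − 727) / (log₂ 32 − log₂ 12) = 230 / (5 − 3.5850) = 162.540 ms/bit
  a = 727 − 162.540 × 3.5850 = 144.301 ms
Then RT(16) = 144.301 + 162.540 × log₂ 16 = 144.301 + 162.540 × 4 ≈ 794.460 ms.

794.5 ms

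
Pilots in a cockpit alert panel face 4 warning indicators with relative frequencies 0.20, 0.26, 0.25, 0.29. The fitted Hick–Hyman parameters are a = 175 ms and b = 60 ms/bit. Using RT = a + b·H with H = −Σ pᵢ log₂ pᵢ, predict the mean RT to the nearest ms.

H = 0.20·log₂(1/0.20) + 0.26·log₂(1/0.26) + 0.25·log₂(1/0.25) + 0.29·log₂(1/0.29) = 1.9876 bits.
RT = 175 + 60 × 1.9876 = 294.25 ms.

294 ms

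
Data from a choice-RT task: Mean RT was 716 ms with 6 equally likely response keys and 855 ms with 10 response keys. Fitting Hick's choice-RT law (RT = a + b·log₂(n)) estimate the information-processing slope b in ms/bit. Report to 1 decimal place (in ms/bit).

b = (RT₂ − RT₁)/(log₂ n₂ − log₂ n₁) = (855 − 716)/(3.3219 − 2.5850) = 188.611 ms/bit.

188.6 ms/bit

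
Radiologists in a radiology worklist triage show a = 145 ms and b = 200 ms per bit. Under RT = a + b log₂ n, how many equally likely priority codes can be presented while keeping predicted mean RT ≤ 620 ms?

200·log₂ n ≤ 620 − 145 = 475, giving log₂ n ≤ 2.3750 and n ≤ 5.187. The largest whole number is 5.

5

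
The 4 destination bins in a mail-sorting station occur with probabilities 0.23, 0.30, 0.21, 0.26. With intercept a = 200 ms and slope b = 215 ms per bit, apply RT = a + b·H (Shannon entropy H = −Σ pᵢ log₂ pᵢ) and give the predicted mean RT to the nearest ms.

Entropy contributions −pᵢ log₂ pᵢ: 0.4877, 0.5211, 0.4728, 0.5053; sum H = 1.9869 bits.
RT = a + bH = 200 + 215·1.9869 = 627.18 ms.

627 ms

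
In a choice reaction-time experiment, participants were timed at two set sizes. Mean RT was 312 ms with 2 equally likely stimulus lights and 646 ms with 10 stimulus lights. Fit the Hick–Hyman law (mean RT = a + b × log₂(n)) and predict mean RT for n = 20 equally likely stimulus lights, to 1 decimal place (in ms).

Fit slope and intercept:
  b = (646 − 312) / (log₂ 10 − log₂ 2) = 334 / (3.3219 − 1) = 143.846 ms/bit
  a = 312 − 143.846 × 1 = 168.154 ms
Then RT(20) = 168.154 + 143.846 × log₂ 20 = 168.154 + 143.846 × 4.3219 ≈ 789.846 ms.

789.8 ms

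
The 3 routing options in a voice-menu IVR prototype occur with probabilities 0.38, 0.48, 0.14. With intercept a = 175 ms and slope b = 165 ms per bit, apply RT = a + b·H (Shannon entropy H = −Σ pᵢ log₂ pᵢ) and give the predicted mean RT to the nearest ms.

Entropy contributions −pᵢ log₂ pᵢ: 0.5305, 0.5083, 0.3971; sum H = 1.4358 bits.
RT = a + bH = 175 + 165·1.4358 = 411.91 ms.

412 ms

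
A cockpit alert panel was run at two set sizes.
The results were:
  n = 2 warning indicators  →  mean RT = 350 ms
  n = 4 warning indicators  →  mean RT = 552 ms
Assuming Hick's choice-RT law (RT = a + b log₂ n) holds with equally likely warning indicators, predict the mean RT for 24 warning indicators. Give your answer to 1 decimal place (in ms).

RT is linear in log₂ n, so two points fix the line:
  b = (552 − 350) / (log₂ 4 − log₂ 2) = 202 / (2 − 1) = 202.000 ms/bit
  a = 350 − 202.000 × 1 = 148.000 ms
Then RT(24) = 148.000 + 202.000 × log₂ 24 = 148.000 + 202.000 × 4.5850 ≈ 1074.162 ms.

1074.2 ms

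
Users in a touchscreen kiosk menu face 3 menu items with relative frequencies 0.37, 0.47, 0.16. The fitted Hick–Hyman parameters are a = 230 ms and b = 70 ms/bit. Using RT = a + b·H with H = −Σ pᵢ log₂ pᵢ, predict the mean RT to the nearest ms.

Entropy contributions −pᵢ log₂ pᵢ: 0.5307, 0.5120, 0.4230; sum H = 1.4657 bits.
RT = a + bH = 230 + 70·1.4657 = 332.60 ms.

333 ms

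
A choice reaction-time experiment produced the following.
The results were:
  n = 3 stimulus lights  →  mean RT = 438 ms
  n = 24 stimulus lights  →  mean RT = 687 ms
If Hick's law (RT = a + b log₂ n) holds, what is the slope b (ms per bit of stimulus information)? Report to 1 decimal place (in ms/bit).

b = (RT₂ − RT₁)/(log₂ n₂ − log₂ n₁) = (687 − 438)/(4.5850 − 1.5850) = 83.000 ms/bit.

83.0 ms/bit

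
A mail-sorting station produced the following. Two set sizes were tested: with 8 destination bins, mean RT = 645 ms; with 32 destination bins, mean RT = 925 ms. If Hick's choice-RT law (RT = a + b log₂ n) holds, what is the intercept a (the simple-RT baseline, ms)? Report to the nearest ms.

225 ms

b = (RT₂ − RT₁)/(log₂ n₂ − log₂ n₁) = (925 − 645)/(5 − 3) = 140 ms/bit.
a = RT₁ − b·log₂ n₁ = 645 − 140 × 3 = 225.000 ms.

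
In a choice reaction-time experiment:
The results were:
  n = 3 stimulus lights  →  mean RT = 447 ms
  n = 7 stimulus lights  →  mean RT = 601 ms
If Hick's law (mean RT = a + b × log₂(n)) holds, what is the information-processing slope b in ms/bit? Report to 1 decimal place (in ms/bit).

126.0 ms/bit

Slope: b = (601 − 447) / (log₂ 7 − log₂ 3) = 154/1.2224 = 125.982 ms/bit.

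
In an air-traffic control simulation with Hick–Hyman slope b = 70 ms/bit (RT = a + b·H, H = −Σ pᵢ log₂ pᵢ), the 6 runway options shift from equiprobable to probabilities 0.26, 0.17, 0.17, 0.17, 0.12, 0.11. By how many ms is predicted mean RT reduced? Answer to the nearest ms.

4 ms

The RT saving is b·ΔH. Equiprobable H₀ = log₂(6) = 2.5850 bits; with the given probabilities H = 2.5264 bits.
b·(H₀ − H) = 70 × (2.5850 − 2.5264) = 4.10 ms.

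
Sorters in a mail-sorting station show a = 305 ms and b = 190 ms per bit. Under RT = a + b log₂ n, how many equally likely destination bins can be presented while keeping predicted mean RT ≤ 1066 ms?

16

Set 305 + 190·log₂ n ≤ 1066 → log₂ n ≤ (1066 − 305)/190 = 4.0053.
So n ≤ 2^4.0053 = 16.058; the largest integer n is 16.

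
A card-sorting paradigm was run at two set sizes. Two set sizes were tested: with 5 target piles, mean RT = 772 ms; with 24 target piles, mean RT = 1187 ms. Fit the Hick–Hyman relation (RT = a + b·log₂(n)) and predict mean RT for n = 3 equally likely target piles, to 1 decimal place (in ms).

636.9 ms

Fit slope and intercept:
  b = (1187 − 772) / (log₂ 24 − log₂ 5) = 415 / (4.5850 − 2.3219) = 183.382 ms/bit
  a = 772 − 183.382 × 2.3219 = 346.200 ms
Then RT(3) = 346.200 + 183.382 × log₂ 3 = 346.200 + 183.382 × 1.5850 ≈ 636.854 ms.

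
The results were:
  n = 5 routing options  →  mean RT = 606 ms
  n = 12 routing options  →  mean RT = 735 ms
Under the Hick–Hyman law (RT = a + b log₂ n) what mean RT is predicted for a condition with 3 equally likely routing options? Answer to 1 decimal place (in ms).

530.7 ms

With log₂ n on the abscissa the relation is linear; from the two conditions:
  b = (735 − 606) / (log₂ 12 − log₂ 5) = 129 / (3.5850 − 2.3219) = 102.135 ms/bit
  a = 606 − 102.135 × 2.3219 = 368.850 ms
Then RT(3) = 368.850 + 102.135 × log₂ 3 = 368.850 + 102.135 × 1.5850 ≈ 530.730 ms.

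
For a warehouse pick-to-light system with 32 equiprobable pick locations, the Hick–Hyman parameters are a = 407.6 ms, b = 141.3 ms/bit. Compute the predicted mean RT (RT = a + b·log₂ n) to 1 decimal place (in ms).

log₂(32) = 5 bits, so RT = 407.6 + 141.3 × 5 ≈ 1114.100 ms.

1114.1 ms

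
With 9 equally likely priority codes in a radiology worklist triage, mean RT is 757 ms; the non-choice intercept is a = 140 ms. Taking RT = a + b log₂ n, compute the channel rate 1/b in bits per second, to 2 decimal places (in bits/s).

5.14 bits/s

b = (757 − 140)/log₂ 9 = 617/3.1699 = 194.642 ms per bit = 0.19464 s/bit; the reciprocal is 5.138 bits/s.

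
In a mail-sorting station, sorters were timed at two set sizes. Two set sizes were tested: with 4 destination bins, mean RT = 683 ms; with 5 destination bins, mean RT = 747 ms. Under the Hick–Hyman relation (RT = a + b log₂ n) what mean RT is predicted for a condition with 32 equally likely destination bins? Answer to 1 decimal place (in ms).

With log₂ n on the abscissa the relation is linear; from the two conditions:
  b = (747 − 683) / (log₂ 5 − log₂ 4) = 64 / (2.3219 − 2) = 198.802 ms/bit
  a = 683 − 198.802 × 2 = 285.396 ms
Then RT(32) = 285.396 + 198.802 × log₂ 32 = 285.396 + 198.802 × 5 ≈ 1279.406 ms.

1279.4 ms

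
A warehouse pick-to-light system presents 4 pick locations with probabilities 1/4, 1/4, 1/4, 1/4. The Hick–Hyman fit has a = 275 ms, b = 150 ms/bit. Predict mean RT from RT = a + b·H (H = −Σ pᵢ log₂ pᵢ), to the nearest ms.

575 ms

Each term −pᵢ log₂ pᵢ: 0.25·2 + 0.25·2 + 0.25·2 + 0.25·2; summed, H = 2.000 bits.
Mean RT = a + bH = 275 + 150·2.000 = 575.00 ms.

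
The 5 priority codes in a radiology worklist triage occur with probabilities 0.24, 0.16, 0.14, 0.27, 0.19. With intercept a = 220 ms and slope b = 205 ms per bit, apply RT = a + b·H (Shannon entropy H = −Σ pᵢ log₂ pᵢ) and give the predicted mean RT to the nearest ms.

687 ms

H = 0.24·log₂(1/0.24) + 0.16·log₂(1/0.16) + 0.14·log₂(1/0.14) + 0.27·log₂(1/0.27) + 0.19·log₂(1/0.19) = 2.2795 bits.
RT = 220 + 205 × 2.2795 = 687.30 ms.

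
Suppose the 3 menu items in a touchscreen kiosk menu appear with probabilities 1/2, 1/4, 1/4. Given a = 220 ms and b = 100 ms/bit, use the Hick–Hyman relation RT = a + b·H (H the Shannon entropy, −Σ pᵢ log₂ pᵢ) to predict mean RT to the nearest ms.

370 ms

Each term −pᵢ log₂ pᵢ: 0.5·1 + 0.25·2 + 0.25·2; summed, H = 1.500 bits.
Mean RT = a + bH = 220 + 100·1.500 = 370.00 ms.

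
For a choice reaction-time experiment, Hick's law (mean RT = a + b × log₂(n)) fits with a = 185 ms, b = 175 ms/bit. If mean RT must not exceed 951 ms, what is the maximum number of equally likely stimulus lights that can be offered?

20

175·log₂ n ≤ 951 − 185 = 766, giving log₂ n ≤ 4.3771 and n ≤ 20.780. The largest whole number is 20.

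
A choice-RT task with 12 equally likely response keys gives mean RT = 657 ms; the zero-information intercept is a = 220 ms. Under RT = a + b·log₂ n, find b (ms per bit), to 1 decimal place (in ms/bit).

12 alternatives carry log₂ 12 = 3.5850 bits; the choice cost is 657 − 220 = 437 ms, so b = 437/3.5850 = 121.898 ms/bit.

121.9 ms/bit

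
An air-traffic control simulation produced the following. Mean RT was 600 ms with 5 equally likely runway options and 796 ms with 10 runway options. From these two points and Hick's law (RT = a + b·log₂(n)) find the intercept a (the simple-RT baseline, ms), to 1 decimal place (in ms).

144.9 ms

b = (RT₂ − RT₁)/(log₂ n₂ − log₂ n₁) = (796 − 600)/(3.3219 − 2.3219) = 196.000 ms/bit.
a = RT₁ − b·log₂ n₁ = 600 − 196.000 × 2.3219 = 144.902 ms.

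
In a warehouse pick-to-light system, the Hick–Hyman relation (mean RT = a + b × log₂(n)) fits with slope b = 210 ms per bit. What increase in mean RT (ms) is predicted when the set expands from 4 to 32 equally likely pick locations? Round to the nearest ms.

630 ms

ΔRT = (a + b log₂ n₂) − (a + b log₂ n₁) = b·(log₂ n₂ − log₂ n₁).
log₂(32) − log₂(4) = log₂(32/4) = log₂(8) = 3.
ΔRT = 210 × 3.0000 = 630.000 ms.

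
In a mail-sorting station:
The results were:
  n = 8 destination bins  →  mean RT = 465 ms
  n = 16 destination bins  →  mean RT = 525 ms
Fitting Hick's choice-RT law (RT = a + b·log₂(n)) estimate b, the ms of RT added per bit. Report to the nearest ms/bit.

60 ms/bit

b = (RT₂ − RT₁)/(log₂ n₂ − log₂ n₁) = (525 − 465)/(4 − 3) = 60 ms/bit.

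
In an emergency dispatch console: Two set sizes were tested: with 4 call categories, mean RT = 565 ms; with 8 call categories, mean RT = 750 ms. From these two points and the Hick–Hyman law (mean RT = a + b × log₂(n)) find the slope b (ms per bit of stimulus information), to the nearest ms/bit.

b = (RT₂ − RT₁)/(log₂ n₂ − log₂ n₁) = (750 − 565)/(3 − 2) = 185 ms/bit.

185 ms/bit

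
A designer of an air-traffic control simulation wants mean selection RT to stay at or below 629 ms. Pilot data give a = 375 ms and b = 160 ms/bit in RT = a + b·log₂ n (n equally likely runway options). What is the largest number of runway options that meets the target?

160·log₂ n ≤ 629 − 375 = 254, giving log₂ n ≤ 1.5875 and n ≤ 3.005. The largest whole number is 3.

3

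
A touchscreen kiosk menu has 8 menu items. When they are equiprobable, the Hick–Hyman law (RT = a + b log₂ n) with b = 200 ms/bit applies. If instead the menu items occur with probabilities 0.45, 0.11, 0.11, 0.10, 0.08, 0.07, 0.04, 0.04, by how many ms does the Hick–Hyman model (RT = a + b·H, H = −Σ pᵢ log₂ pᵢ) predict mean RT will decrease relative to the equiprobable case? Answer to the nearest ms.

103 ms

The RT saving is b·ΔH. Equiprobable H₀ = log₂(8) = 3.0000 bits; with the given probabilities H = 2.4827 bits.
b·(H₀ − H) = 200 × (3.0000 − 2.4827) = 103.45 ms.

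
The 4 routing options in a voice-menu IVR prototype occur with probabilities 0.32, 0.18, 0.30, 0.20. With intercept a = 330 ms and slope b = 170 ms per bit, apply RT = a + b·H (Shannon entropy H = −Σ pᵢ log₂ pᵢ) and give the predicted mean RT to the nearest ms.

663 ms

H = 0.32·log₂(1/0.32) + 0.18·log₂(1/0.18) + 0.30·log₂(1/0.30) + 0.20·log₂(1/0.20) = 1.9568 bits.
RT = 330 + 170 × 1.9568 = 662.66 ms.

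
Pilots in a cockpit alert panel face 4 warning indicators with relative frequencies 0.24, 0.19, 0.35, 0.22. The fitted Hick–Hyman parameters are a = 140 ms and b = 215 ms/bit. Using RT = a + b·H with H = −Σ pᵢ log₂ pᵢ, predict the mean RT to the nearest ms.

561 ms

Entropy contributions −pᵢ log₂ pᵢ: 0.4941, 0.4552, 0.5301, 0.4806; sum H = 1.9600 bits.
RT = a + bH = 140 + 215·1.9600 = 561.41 ms.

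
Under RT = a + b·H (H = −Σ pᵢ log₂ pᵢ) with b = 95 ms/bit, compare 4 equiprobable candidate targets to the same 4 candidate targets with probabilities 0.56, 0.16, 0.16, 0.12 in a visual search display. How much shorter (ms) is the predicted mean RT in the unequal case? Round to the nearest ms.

The RT saving is b·ΔH. Equiprobable H₀ = log₂(4) = 2.0000 bits; with the given probabilities H = 1.6815 bits.
b·(H₀ − H) = 95 × (2.0000 − 1.6815) = 30.25 ms.

30 ms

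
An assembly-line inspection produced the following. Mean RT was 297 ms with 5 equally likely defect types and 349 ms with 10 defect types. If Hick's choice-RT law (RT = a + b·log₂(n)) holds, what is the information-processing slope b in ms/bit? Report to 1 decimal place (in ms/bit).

52.0 ms/bit

Slope: b = (349 − 297) / (log₂ 10 − log₂ 5) = 52/1.0000 = 52.000 ms/bit.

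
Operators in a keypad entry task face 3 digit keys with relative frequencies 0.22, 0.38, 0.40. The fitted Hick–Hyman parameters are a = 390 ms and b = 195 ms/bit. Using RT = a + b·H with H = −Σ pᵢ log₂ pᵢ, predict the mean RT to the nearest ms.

690 ms

Entropy contributions −pᵢ log₂ pᵢ: 0.4806, 0.5305, 0.5288; sum H = 1.5398 bits.
RT = a + bH = 390 + 195·1.5398 = 690.26 ms.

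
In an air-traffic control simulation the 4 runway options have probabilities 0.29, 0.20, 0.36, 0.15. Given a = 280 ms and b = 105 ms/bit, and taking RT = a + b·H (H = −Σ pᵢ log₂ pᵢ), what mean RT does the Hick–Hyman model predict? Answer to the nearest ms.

482 ms

H = 0.29·log₂(1/0.29) + 0.20·log₂(1/0.20) + 0.36·log₂(1/0.36) + 0.15·log₂(1/0.15) = 1.9234 bits.
RT = 280 + 105 × 1.9234 = 481.96 ms.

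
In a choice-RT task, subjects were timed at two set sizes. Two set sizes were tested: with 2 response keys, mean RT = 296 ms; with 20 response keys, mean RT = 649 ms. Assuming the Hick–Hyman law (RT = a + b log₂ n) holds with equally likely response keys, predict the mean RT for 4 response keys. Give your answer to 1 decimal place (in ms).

402.3 ms

Solve the two-equation system in a and b:
  b = (649 − 296) / (log₂ 20 − log₂ 2) = 353 / (4.3219 − 1) = 106.264 ms/bit
  a = 296 − 106.264 × 1 = 189.736 ms
Then RT(4) = 189.736 + 106.264 × log₂ 4 = 189.736 + 106.264 × 2 ≈ 402.264 ms.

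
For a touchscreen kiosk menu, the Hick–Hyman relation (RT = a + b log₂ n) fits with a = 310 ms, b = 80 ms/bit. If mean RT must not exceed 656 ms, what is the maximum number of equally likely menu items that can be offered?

Information budget: (656 − 310)/80 = 4.3250 bits, so n ≤ 2^4.3250 = 20.043 → at most 20.

20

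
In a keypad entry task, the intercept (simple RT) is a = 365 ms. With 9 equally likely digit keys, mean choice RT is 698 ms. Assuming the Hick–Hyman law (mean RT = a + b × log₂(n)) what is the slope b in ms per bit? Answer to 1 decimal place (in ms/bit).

105.0 ms/bit

b = (698 − 365) / log₂(9) = 333 / 3.1699 = 105.050 ms/bit.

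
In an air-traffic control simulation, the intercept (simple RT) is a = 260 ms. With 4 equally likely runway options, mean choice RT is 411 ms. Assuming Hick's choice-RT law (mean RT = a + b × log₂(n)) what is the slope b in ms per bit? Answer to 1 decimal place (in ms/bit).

log₂(4) = 2 bits.
b = (RT − a)/log₂ n = (411 − 260) / 2 = 75.500 ms/bit.

75.5 ms/bit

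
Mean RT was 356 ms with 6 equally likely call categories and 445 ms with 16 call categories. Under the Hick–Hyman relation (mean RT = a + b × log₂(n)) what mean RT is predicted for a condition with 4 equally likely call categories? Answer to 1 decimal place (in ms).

319.2 ms

With log₂ n on the abscissa the relation is linear; from the two conditions:
  b = (445 − 356) / (log₂ 16 − log₂ 6) = 89 / (4 − 2.5850) = 62.896 ms/bit
  a = 356 − 62.896 × 2.5850 = 193.417 ms
Then RT(4) = 193.417 + 62.896 × log₂ 4 = 193.417 + 62.896 × 2 ≈ 319.208 ms.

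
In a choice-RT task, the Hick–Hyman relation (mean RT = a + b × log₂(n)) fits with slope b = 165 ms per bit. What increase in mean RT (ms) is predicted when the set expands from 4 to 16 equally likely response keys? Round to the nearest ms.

330 ms

The intercept a cancels: ΔRT = b·(log₂ n₂ − log₂ n₁) = b·log₂(n₂/n₁).
log₂(16) − log₂(4) = log₂(16/4) = log₂(4) = 2.
ΔRT = 165 × 2.0000 = 330.000 ms.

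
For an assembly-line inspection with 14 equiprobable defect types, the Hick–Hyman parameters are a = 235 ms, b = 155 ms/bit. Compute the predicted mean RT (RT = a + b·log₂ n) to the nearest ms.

log₂(14) = 3.8074 bits, so RT = 235 + 155 × 3.8074 ≈ 825.140 ms.

825 ms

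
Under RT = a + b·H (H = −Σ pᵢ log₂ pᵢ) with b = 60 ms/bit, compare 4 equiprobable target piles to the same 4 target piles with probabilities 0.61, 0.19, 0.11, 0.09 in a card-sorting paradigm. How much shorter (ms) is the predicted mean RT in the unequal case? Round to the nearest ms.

27 ms

The RT saving is b·ΔH. Equiprobable H₀ = log₂(4) = 2.0000 bits; with the given probabilities H = 1.5532 bits.
b·(H₀ − H) = 60 × (2.0000 − 1.5532) = 26.81 ms.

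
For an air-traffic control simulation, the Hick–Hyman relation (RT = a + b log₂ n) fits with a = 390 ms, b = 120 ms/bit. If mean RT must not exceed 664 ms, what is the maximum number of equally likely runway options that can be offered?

4

120·log₂ n ≤ 664 − 390 = 274, giving log₂ n ≤ 2.2833 and n ≤ 4.868. The largest whole number is 4.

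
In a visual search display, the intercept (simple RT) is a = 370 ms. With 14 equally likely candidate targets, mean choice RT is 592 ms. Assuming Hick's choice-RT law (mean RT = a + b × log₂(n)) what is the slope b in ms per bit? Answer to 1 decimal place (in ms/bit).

58.3 ms/bit

14 alternatives carry log₂ 14 = 3.8074 bits; the choice cost is 592 − 370 = 222 ms, so b = 222/3.8074 = 58.308 ms/bit.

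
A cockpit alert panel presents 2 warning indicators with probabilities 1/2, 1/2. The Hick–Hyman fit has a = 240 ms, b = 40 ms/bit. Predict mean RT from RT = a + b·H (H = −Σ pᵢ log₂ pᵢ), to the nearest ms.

Each term −pᵢ log₂ pᵢ: 0.5·1 + 0.5·1; summed, H = 1.000 bits.
Mean RT = a + bH = 240 + 40·1.000 = 280.00 ms.

280 ms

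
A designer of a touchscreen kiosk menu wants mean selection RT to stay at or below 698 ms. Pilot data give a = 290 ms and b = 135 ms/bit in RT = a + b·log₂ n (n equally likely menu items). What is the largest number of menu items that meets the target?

8

Information budget: (698 − 290)/135 = 3.0222 bits, so n ≤ 2^3.0222 = 8.124 → at most 8.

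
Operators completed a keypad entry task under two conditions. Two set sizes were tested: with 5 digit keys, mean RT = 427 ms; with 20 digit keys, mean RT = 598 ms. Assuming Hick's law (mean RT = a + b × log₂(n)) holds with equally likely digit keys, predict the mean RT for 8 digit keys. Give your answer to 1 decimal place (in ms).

RT is linear in log₂ n, so two points fix the line:
  b = (598 − 427) / (log₂ 20 − log₂ 5) = 171 / (4.3219 − 2.3219) = 85.500 ms/bit
  a = 427 − 85.500 × 2.3219 = 228.475 ms
Then RT(8) = 228.475 + 85.500 × log₂ 8 = 228.475 + 85.500 × 3 ≈ 484.975 ms.

485.0 ms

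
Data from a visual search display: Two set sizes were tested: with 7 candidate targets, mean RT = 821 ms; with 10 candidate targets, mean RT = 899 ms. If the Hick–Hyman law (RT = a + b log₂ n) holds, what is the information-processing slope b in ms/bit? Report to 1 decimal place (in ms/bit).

The slope on a log₂ axis is (899 − 821) / (3.3219 − 2.8074) = 151.582 ms/bit.

151.6 ms/bit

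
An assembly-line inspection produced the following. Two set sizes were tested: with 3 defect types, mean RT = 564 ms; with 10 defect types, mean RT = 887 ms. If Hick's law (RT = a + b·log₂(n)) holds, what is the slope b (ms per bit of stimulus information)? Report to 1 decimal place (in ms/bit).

The slope on a log₂ axis is (887 − 564) / (3.3219 − 1.5850) = 185.956 ms/bit.

186.0 ms/bit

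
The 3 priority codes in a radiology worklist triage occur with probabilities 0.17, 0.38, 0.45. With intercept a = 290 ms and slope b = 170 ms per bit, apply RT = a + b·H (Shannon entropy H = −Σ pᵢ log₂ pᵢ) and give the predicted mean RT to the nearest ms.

H = 0.17·log₂(1/0.17) + 0.38·log₂(1/0.38) + 0.45·log₂(1/0.45) = 1.4834 bits.
RT = 290 + 170 × 1.4834 = 542.18 ms.

542 ms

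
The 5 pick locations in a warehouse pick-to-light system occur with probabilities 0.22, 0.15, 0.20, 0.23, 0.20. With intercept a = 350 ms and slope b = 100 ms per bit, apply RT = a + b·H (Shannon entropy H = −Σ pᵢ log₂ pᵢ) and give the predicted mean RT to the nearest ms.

581 ms

H = 0.22·log₂(1/0.22) + 0.15·log₂(1/0.15) + 0.20·log₂(1/0.20) + 0.23·log₂(1/0.23) + 0.20·log₂(1/0.20) = 2.3076 bits.
RT = 350 + 100 × 2.3076 = 580.76 ms.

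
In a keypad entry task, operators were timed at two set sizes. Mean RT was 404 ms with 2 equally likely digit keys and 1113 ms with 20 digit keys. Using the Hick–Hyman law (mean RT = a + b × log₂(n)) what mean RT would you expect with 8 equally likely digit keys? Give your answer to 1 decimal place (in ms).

830.9 ms

Fit slope and intercept:
  b = (1113 − 404) / (log₂ 20 − log₂ 2) = 709 / (4.3219 − 1) = 213.430 ms/bit
  a = 404 − 213.430 × 1 = 190.570 ms
Then RT(8) = 190.570 + 213.430 × log₂ 8 = 190.570 + 213.430 × 3 ≈ 830.861 ms.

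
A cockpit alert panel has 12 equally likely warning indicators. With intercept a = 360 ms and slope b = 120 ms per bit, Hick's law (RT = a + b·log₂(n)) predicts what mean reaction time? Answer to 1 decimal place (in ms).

790.2 ms

log₂(12) = 3.5850 bits, so RT = 360 + 120 × 3.5850 ≈ 790.196 ms.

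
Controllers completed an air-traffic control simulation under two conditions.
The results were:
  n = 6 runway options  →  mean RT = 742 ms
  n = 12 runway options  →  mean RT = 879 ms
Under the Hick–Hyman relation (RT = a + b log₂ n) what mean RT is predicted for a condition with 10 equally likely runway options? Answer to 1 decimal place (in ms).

843.0 ms

With log₂ n on the abscissa the relation is linear; from the two conditions:
  b = (879 − 742) / (log₂ 12 − log₂ 6) = 137 / (3.5850 − 2.5850) = 137.000 ms/bit
  a = 742 − 137.000 × 2.5850 = 387.860 ms
Then RT(10) = 387.860 + 137.000 × log₂ 10 = 387.860 + 137.000 × 3.3219 ≈ 842.964 ms.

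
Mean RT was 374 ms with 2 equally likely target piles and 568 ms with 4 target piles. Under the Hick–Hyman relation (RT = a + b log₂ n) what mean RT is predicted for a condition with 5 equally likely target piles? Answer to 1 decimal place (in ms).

630.5 ms

Fit slope and intercept:
  b = (568 − 374) / (log₂ 4 − log₂ 2) = 194 / (2 − 1) = 194.000 ms/bit
  a = 374 − 194.000 × 1 = 180.000 ms
Then RT(5) = 180.000 + 194.000 × log₂ 5 = 180.000 + 194.000 × 2.3219 ≈ 630.454 ms.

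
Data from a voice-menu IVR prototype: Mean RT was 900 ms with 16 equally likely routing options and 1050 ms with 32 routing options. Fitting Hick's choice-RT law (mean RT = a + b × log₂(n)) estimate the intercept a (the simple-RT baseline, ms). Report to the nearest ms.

300 ms

Slope: b = (1050 − 900) / (log₂ 32 − log₂ 16) = 150/1.0000 = 150 ms/bit.
Intercept: a = 900 − 150·log₂(16) = 300.000 ms.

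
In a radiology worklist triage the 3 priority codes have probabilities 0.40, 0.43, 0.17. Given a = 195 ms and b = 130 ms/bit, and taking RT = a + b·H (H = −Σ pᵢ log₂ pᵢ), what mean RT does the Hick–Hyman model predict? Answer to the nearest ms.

H = 0.40·log₂(1/0.40) + 0.43·log₂(1/0.43) + 0.17·log₂(1/0.17) = 1.4869 bits.
RT = 195 + 130 × 1.4869 = 388.30 ms.

388 ms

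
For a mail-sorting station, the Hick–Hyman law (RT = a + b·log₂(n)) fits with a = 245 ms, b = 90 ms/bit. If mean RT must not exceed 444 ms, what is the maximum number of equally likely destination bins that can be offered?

Information budget: (444 − 245)/90 = 2.2111 bits, so n ≤ 2^2.2111 = 4.630 → at most 4.

4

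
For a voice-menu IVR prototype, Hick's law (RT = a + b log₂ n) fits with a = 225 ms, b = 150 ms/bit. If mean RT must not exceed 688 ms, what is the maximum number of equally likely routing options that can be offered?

8

150·log₂ n ≤ 688 − 225 = 463, giving log₂ n ≤ 3.0867 and n ≤ 8.495. The largest whole number is 8.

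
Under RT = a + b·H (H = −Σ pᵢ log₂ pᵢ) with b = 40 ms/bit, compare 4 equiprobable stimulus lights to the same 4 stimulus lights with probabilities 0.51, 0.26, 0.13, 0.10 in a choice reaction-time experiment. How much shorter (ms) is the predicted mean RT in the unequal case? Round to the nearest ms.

11 ms

The RT saving is b·ΔH. Equiprobable H₀ = log₂(4) = 2.0000 bits; with the given probabilities H = 1.7156 bits.
b·(H₀ − H) = 40 × (2.0000 − 1.7156) = 11.38 ms.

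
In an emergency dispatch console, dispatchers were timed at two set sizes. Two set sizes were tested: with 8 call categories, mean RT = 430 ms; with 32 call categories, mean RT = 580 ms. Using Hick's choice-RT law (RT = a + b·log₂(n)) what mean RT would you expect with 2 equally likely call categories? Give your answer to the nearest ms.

280 ms

RT is linear in log₂ n, so two points fix the line:
  b = (580 − 430) / (log₂ 32 − log₂ 8) = 150 / (5 − 3) = 75 ms/bit
  a = 430 − 75 × 3 = 205 ms
Then RT(2) = 205 + 75 × log₂ 2 = 205 + 75 × 1 ≈ 280.000 ms.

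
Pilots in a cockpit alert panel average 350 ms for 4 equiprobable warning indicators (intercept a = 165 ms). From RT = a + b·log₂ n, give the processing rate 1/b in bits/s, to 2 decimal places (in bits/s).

Choice component = 350 − 165 = 185 ms over log₂(4) = 2 bits.
b = 185 / 2 = 92.500 ms/bit, so 1/b = 10.811 bits/s.

10.81 bits/s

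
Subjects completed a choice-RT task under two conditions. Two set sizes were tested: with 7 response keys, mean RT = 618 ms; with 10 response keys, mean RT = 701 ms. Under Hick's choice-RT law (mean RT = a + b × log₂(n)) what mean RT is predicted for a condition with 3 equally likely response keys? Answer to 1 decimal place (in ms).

Fit slope and intercept:
  b = (701 − 618) / (log₂ 10 − log₂ 7) = 83 / (3.3219 − 2.8074) = 161.299 ms/bit
  a = 618 − 161.299 × 2.8074 = 165.177 ms
Then RT(3) = 165.177 + 161.299 × log₂ 3 = 165.177 + 161.299 × 1.5850 ≈ 420.830 ms.

420.8 ms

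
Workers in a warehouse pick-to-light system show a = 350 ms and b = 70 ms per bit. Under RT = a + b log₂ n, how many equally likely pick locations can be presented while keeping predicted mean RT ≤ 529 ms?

5

70·log₂ n ≤ 529 − 350 = 179, giving log₂ n ≤ 2.5571 and n ≤ 5.885. The largest whole number is 5.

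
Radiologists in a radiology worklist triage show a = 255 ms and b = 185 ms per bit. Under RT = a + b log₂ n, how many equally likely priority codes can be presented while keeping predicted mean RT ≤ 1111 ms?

24

185·log₂ n ≤ 1111 − 255 = 856, giving log₂ n ≤ 4.6270 and n ≤ 24.710. The largest whole number is 24.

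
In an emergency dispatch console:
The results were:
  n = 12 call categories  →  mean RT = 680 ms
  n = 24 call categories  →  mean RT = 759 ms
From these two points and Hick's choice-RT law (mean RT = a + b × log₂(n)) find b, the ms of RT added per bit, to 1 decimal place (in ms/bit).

79.0 ms/bit

Slope: b = (759 − 680) / (log₂ 24 − log₂ 12) = 79/1.0000 = 79.000 ms/bit.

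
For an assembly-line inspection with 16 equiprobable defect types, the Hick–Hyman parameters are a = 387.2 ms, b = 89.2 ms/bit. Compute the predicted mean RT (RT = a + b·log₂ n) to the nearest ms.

log₂(16) = 4 bits, so RT = 387.2 + 89.2 × 4 ≈ 744.000 ms.

744 ms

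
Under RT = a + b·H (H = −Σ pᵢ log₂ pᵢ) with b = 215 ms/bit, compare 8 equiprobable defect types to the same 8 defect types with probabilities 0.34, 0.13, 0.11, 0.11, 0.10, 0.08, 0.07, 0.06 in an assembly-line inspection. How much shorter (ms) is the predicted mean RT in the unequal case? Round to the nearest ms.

The RT saving is b·ΔH. Equiprobable H₀ = log₂(8) = 3.0000 bits; with the given probabilities H = 2.7482 bits.
b·(H₀ − H) = 215 × (3.0000 − 2.7482) = 54.14 ms.

54 ms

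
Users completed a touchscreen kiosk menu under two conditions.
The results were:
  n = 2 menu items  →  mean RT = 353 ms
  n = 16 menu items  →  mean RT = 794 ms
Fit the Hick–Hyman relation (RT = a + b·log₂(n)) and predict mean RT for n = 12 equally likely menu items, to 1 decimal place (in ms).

With log₂ n on the abscissa the relation is linear; from the two conditions:
  b = (794 − 353) / (log₂ 16 − log₂ 2) = 441 / (4 − 1) = 147.000 ms/bit
  a = 353 − 147.000 × 1 = 206.000 ms
Then RT(12) = 206.000 + 147.000 × log₂ 12 = 206.000 + 147.000 × 3.5850 ≈ 732.989 ms.

733.0 ms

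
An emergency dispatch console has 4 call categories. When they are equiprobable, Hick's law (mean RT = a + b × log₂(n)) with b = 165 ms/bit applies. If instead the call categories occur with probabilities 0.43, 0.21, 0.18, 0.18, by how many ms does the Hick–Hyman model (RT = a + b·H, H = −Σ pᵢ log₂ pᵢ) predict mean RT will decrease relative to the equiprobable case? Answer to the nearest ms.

19 ms

The RT saving is b·ΔH. Equiprobable H₀ = log₂(4) = 2.0000 bits; with the given probabilities H = 1.8870 bits.
b·(H₀ − H) = 165 × (2.0000 − 1.8870) = 18.64 ms.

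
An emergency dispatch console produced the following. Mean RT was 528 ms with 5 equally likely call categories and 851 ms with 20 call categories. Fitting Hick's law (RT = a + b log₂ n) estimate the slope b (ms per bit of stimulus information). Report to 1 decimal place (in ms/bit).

161.5 ms/bit

Slope: b = (851 − 528) / (log₂ 20 − log₂ 5) = 323/2.0000 = 161.500 ms/bit.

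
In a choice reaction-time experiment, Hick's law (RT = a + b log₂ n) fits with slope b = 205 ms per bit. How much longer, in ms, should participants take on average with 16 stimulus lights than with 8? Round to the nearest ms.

The intercept a cancels: ΔRT = b·(log₂ n₂ − log₂ n₁) = b·log₂(n₂/n₁).
log₂(16) − log₂(8) = log₂(16/8) = log₂(2) = 1.
ΔRT = 205 × 1.0000 = 205.000 ms.

205 ms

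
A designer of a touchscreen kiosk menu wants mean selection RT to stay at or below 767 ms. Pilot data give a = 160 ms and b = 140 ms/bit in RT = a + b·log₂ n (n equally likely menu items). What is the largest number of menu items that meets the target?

20

140·log₂ n ≤ 767 − 160 = 607, giving log₂ n ≤ 4.3357 and n ≤ 20.192. The largest whole number is 20.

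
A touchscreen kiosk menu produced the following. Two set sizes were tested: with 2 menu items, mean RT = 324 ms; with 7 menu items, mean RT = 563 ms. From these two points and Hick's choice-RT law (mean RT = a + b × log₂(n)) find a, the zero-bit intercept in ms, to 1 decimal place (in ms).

Slope: b = (563 − 324) / (log₂ 7 − log₂ 2) = 239/1.8074 = 132.237 ms/bit.
Intercept: a = 324 − 132.237·log₂(2) = 191.763 ms.

191.8 ms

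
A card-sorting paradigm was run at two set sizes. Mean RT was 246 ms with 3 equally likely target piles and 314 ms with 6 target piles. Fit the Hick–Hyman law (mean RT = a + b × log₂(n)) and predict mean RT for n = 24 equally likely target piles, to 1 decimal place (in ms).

450.0 ms

Fit slope and intercept:
  b = (314 − 246) / (log₂ 6 − log₂ 3) = 68 / (2.5850 − 1.5850) = 68.000 ms/bit
  a = 246 − 68.000 × 1.5850 = 138.223 ms
Then RT(24) = 138.223 + 68.000 × log₂ 24 = 138.223 + 68.000 × 4.5850 ≈ 450.000 ms.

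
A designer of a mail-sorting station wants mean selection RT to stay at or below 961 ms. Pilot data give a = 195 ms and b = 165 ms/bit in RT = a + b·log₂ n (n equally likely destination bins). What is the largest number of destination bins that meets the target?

24

Set 195 + 165·log₂ n ≤ 961 → log₂ n ≤ (961 − 195)/165 = 4.6424.
So n ≤ 2^4.6424 = 24.975; the largest integer n is 24.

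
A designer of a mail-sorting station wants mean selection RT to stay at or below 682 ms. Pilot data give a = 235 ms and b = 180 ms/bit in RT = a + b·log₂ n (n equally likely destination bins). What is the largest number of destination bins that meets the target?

Information budget: (682 − 235)/180 = 2.4833 bits, so n ≤ 2^2.4833 = 5.592 → at most 5.

5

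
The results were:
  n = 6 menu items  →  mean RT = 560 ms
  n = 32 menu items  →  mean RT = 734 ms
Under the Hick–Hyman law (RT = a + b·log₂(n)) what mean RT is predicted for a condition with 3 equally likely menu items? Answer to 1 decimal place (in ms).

488.0 ms

With log₂ n on the abscissa the relation is linear; from the two conditions:
  b = (734 − 560) / (log₂ 32 − log₂ 6) = 174 / (5 − 2.5850) = 72.049 ms/bit
  a = 560 − 72.049 × 2.5850 = 373.757 ms
Then RT(3) = 373.757 + 72.049 × log₂ 3 = 373.757 + 72.049 × 1.5850 ≈ 487.951 ms.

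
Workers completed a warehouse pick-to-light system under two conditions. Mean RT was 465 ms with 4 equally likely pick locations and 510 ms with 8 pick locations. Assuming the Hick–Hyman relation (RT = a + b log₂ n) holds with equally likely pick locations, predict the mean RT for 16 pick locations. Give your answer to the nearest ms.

555 ms

RT is linear in log₂ n, so two points fix the line:
  b = (510 − 465) / (log₂ 8 − log₂ 4) = 45 / (3 − 2) = 45 ms/bit
  a = 465 − 45 × 2 = 375 ms
Then RT(16) = 375 + 45 × log₂ 16 = 375 + 45 × 4 ≈ 555.000 ms.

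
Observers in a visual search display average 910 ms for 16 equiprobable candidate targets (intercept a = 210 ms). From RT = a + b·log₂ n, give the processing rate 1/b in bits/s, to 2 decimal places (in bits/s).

Choice component = 910 − 210 = 700 ms over log₂(16) = 4 bits.
b = 700 / 4 = 175.000 ms/bit, so 1/b = 5.714 bits/s.

5.71 bits/s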